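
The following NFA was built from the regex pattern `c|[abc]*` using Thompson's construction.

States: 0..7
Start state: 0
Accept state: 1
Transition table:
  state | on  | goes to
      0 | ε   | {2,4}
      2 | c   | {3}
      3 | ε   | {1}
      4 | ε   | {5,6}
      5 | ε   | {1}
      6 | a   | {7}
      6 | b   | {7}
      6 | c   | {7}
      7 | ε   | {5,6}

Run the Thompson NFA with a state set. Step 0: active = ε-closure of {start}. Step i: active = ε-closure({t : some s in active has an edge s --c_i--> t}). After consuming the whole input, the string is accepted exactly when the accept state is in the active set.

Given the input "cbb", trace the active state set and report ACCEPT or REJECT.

Answer: ACCEPT

Steps:
start: ε-closure({0}) = {0,1,2,4,5,6}
'c' @ 1: {1,3,5,6,7}  ✓accept
'b' @ 2: {1,5,6,7}  ✓accept
'b' @ 3: {1,5,6,7}  ✓accept
after full input: {1,5,6,7}  (accept=1 in)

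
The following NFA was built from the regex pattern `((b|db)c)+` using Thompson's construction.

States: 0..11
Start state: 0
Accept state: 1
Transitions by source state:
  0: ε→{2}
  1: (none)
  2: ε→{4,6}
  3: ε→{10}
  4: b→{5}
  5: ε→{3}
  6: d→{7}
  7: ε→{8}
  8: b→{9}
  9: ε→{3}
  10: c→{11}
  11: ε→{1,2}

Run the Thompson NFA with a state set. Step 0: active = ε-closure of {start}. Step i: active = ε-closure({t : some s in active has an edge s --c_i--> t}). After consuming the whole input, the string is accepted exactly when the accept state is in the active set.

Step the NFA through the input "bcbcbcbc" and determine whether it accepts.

S₀ = ε-closure({0}) = {0,2,4,6}
'b' @ 1: {3,5,10}
'c' @ 2: {1,2,4,6,11}  (accept∈set)
'b' @ 3: {3,5,10}
'c' @ 4: {1,2,4,6,11}  (accept∈set)
'b' @ 5: {3,5,10}
'c' @ 6: {1,2,4,6,11}  (accept∈set)
'b' @ 7: {3,5,10}
'c' @ 8: {1,2,4,6,11}  (accept∈set)
after full input: {1,2,4,6,11}  (accept=1 in)

Answer: ACCEPT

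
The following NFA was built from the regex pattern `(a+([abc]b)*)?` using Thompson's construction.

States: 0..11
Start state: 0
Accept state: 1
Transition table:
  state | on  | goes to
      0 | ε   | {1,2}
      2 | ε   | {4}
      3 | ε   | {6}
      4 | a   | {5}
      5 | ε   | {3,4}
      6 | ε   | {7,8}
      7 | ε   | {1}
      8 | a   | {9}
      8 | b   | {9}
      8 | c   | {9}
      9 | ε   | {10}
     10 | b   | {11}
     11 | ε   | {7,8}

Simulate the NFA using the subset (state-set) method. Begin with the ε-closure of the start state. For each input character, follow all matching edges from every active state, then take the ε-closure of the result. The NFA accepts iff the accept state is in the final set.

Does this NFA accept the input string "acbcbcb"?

Answer: ACCEPT

Steps:
initial (ε-close {0}): {0,1,2,4}
'a' @ 1: {1,3,4,5,6,7,8}  [accepting]
'c' @ 2: {9,10}
'b' @ 3: {1,7,8,11}  [accepting]
'c' @ 4: {9,10}
'b' @ 5: {1,7,8,11}  [accepting]
'c' @ 6: {9,10}
'b' @ 7: {1,7,8,11}  [accepting]
after full input: {1,7,8,11}  (accept=1 in)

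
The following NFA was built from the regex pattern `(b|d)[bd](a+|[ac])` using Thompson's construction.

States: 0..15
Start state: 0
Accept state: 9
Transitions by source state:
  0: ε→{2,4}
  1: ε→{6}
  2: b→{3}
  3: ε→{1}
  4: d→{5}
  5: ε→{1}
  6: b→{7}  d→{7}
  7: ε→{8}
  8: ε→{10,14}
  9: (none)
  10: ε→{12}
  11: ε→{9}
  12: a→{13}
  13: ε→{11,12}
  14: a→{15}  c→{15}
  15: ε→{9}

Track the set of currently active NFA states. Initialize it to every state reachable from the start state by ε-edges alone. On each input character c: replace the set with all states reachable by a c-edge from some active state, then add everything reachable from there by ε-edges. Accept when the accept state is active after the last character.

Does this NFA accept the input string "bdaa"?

Answer: ACCEPT

Trace:
initial (ε-close {0}): {0,2,4}
'b' @ 1: {1,3,6}
'd' @ 2: {7,8,10,12,14}
'a' @ 3: {9,11,12,13,15}  ✓accept
'a' @ 4: {9,11,12,13}  ✓accept
after full input: {9,11,12,13}  (accept=9 in)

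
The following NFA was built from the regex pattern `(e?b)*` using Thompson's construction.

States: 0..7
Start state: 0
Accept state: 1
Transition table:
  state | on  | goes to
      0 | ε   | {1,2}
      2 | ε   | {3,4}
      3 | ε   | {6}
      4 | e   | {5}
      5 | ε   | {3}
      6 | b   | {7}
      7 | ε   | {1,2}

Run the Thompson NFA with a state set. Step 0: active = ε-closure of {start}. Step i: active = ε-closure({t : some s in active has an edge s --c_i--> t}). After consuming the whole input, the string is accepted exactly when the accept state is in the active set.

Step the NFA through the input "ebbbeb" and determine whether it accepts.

initial (ε-close {0}): {0,1,2,3,4,6}
'e' @ 1: {3,5,6}
'b' @ 2: {1,2,3,4,6,7}  ✓accept
'b' @ 3: {1,2,3,4,6,7}  ✓accept
'b' @ 4: {1,2,3,4,6,7}  ✓accept
'e' @ 5: {3,5,6}
'b' @ 6: {1,2,3,4,6,7}  ✓accept
end set {1,2,3,4,6,7} — state 1 in

Answer: ACCEPT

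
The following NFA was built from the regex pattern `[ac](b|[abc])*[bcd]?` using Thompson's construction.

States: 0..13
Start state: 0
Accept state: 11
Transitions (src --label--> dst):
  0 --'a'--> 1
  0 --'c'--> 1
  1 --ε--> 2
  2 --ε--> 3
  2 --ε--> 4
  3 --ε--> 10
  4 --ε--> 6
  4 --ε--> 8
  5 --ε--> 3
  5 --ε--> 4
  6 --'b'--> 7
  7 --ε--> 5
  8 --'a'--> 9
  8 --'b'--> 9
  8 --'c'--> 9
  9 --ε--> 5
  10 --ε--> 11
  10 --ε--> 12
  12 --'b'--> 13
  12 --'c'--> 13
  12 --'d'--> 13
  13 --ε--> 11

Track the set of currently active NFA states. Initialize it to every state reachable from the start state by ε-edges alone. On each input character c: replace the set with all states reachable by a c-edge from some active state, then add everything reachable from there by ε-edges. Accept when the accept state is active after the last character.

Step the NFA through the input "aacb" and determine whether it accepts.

start: ε-closure({0}) = {0}
'a' @ 1: {1,2,3,4,6,8,10,11,12}  ✓accept
'a' @ 2: {3,4,5,6,8,9,10,11,12}  ✓accept
'c' @ 3: {3,4,5,6,8,9,10,11,12,13}  ✓accept
'b' @ 4: {3,4,5,6,7,8,9,10,11,12,13}  ✓accept
final: {3,4,5,6,7,8,9,10,11,12,13}; accept 11 in set

Answer: ACCEPT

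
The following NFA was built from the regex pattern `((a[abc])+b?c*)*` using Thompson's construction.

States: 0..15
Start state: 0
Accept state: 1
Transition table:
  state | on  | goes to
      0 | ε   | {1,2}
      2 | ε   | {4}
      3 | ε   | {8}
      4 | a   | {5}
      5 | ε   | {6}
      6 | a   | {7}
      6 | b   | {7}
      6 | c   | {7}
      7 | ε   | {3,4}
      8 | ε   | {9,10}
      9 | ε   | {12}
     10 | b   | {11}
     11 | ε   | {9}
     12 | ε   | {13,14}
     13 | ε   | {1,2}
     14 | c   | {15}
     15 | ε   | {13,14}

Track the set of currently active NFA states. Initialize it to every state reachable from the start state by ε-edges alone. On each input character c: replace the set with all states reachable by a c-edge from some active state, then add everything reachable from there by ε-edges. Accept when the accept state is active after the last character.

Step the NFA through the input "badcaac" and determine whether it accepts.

initial (ε-close {0}): {0,1,2,4}
'b' @ 1: {}  — dead — no transitions
rest 'adcaac' ignored (set empty)
after full input: {}  (accept=1 not in)

Answer: REJECT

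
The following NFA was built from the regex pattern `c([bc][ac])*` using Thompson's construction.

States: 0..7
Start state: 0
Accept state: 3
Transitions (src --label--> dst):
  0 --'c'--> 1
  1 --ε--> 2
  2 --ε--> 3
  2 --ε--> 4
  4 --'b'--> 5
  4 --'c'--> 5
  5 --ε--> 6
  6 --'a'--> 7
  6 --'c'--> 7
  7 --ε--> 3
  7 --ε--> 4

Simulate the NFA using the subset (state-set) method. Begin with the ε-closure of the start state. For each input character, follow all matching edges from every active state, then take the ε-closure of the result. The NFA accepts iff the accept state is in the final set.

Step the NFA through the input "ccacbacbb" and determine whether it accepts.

Answer: REJECT

Derivation:
S₀ = ε-closure({0}) = {0}
'c' @ 1: {1,2,3,4}  (accept∈set)
'c' @ 2: {5,6}
'a' @ 3: {3,4,7}  (accept∈set)
'c' @ 4: {5,6}
'b' @ 5: {}  — no active states
rest 'acbb' ignored (set empty)
after full input: {}  (accept=3 not in)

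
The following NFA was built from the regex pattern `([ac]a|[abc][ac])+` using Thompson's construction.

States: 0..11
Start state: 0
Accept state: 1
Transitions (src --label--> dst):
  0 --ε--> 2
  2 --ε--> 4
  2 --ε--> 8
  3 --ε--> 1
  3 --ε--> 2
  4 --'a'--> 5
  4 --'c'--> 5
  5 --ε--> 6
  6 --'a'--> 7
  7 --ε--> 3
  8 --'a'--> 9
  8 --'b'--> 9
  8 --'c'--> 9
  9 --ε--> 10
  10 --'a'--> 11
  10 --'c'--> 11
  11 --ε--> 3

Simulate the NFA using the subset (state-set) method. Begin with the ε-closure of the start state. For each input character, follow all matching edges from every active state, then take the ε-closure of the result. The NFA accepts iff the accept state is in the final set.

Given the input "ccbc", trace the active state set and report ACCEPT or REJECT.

Answer: ACCEPT

Trace:
initial (ε-close {0}): {0,2,4,8}
'c' @ 1: {5,6,9,10}
'c' @ 2: {1,2,3,4,8,11}  [accepting]
'b' @ 3: {9,10}
'c' @ 4: {1,2,3,4,8,11}  [accepting]
after full input: {1,2,3,4,8,11}  (accept=1 in)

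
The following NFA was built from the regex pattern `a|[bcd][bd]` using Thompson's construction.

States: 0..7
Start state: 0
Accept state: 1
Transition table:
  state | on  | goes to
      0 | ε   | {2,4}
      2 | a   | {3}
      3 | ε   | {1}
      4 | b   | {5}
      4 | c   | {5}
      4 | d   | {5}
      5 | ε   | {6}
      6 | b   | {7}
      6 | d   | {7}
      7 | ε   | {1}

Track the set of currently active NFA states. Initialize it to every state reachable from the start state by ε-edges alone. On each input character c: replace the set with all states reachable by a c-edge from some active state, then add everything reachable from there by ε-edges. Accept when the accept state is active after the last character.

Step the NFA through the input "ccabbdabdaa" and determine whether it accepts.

Answer: REJECT

Steps:
initial (ε-close {0}): {0,2,4}
'c' @ 1: {5,6}
'c' @ 2: {}  — state set empty
rest 'abbdabdaa' ignored (set empty)
after full input: {}  (accept=1 not in)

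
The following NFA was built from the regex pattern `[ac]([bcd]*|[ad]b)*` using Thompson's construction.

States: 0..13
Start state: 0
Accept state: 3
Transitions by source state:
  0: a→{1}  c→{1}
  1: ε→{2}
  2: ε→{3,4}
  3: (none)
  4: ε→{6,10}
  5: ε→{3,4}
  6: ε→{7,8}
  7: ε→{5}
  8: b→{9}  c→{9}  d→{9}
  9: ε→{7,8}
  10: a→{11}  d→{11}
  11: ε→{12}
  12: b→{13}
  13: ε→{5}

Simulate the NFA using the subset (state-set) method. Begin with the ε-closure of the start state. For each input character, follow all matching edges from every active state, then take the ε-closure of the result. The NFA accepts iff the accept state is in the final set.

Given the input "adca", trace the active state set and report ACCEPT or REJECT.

S₀ = ε-closure({0}) = {0}
'a' @ 1: {1,2,3,4,5,6,7,8,10}  [accepting]
'd' @ 2: {3,4,5,6,7,8,9,10,11,12}  [accepting]
'c' @ 3: {3,4,5,6,7,8,9,10}  [accepting]
'a' @ 4: {11,12}
end set {11,12} — state 3 not in

Answer: REJECT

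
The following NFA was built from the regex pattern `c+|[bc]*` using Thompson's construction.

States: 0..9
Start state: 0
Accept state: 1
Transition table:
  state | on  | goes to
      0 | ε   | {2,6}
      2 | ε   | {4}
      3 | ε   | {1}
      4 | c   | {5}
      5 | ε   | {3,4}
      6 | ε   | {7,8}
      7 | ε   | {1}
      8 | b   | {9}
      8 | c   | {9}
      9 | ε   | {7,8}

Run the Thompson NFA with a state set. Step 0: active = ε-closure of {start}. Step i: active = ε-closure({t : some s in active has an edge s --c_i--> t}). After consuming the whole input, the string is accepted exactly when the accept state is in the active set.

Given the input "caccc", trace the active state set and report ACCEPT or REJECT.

Answer: REJECT

Steps:
initial (ε-close {0}): {0,1,2,4,6,7,8}
'c' @ 1: {1,3,4,5,7,8,9}  ✓accept
'a' @ 2: {}  — dead — no transitions
rest 'ccc' ignored (set empty)
final: {}; accept 1 not in set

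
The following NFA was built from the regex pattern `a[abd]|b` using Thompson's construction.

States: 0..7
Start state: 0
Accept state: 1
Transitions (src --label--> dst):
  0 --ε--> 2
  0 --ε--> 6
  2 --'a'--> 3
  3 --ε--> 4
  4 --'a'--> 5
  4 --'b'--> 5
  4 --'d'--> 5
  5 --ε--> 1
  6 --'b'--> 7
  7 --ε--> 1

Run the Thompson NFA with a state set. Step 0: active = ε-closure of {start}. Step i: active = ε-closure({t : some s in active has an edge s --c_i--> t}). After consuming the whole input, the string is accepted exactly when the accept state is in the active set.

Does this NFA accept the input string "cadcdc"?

S₀ = ε-closure({0}) = {0,2,6}
'c' @ 1: {}  — no active states
rest 'adcdc' ignored (set empty)
after full input: {}  (accept=1 not in)

Answer: REJECT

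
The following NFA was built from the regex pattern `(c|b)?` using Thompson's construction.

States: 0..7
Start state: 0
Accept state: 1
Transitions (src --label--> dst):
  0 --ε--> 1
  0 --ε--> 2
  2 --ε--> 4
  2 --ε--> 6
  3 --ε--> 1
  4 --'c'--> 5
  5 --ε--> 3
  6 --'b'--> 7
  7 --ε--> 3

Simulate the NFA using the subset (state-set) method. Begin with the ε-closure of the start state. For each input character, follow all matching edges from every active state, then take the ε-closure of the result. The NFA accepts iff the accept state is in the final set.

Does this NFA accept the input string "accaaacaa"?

S₀ = ε-closure({0}) = {0,1,2,4,6}
'a' @ 1: {}  — state set empty
rest 'ccaaacaa' ignored (set empty)
end set {} — state 1 not in

Answer: REJECT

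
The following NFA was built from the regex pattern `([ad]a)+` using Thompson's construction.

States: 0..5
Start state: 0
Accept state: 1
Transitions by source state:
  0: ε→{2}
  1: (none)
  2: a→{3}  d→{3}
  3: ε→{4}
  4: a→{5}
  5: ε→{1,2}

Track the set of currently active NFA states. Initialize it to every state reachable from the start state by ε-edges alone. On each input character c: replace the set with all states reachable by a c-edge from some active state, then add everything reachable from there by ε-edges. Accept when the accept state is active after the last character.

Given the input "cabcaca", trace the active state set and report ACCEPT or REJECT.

Answer: REJECT

Trace:
S₀ = ε-closure({0}) = {0,2}
'c' @ 1: {}  — state set empty
rest 'abcaca' ignored (set empty)
after full input: {}  (accept=1 not in)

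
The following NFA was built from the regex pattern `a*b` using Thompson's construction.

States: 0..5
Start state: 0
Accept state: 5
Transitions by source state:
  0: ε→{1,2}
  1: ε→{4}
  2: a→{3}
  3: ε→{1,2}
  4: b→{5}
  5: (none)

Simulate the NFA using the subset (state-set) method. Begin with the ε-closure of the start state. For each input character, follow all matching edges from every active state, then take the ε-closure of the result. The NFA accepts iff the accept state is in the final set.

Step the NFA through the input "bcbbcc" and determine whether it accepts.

Answer: REJECT

Steps:
S₀ = ε-closure({0}) = {0,1,2,4}
'b' @ 1: {5}  (accept∈set)
'c' @ 2: {}  — dead — no transitions
rest 'bbcc' ignored (set empty)
end set {} — state 5 not in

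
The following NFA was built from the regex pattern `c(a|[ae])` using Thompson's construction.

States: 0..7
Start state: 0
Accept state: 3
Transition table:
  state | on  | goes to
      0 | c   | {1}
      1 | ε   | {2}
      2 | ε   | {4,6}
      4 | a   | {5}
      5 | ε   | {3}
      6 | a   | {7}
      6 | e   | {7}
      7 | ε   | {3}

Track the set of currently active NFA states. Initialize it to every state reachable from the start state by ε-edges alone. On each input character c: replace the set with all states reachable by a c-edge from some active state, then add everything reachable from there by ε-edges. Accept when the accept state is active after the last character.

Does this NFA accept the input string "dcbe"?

Answer: REJECT

Derivation:
S₀ = ε-closure({0}) = {0}
'd' @ 1: {}  — dead — no transitions
rest 'cbe' ignored (set empty)
final: {}; accept 3 not in set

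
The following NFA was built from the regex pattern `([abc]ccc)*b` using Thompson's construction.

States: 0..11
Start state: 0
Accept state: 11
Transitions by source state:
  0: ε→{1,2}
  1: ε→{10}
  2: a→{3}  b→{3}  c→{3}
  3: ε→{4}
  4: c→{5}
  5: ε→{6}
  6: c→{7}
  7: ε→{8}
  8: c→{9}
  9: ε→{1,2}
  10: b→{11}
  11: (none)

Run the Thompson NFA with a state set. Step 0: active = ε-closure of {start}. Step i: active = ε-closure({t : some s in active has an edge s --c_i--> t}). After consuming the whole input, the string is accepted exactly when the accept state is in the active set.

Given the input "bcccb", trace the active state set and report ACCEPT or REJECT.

S₀ = ε-closure({0}) = {0,1,2,10}
'b' @ 1: {3,4,11}  [accepting]
'c' @ 2: {5,6}
'c' @ 3: {7,8}
'c' @ 4: {1,2,9,10}
'b' @ 5: {3,4,11}  [accepting]
final: {3,4,11}; accept 11 in set

Answer: ACCEPT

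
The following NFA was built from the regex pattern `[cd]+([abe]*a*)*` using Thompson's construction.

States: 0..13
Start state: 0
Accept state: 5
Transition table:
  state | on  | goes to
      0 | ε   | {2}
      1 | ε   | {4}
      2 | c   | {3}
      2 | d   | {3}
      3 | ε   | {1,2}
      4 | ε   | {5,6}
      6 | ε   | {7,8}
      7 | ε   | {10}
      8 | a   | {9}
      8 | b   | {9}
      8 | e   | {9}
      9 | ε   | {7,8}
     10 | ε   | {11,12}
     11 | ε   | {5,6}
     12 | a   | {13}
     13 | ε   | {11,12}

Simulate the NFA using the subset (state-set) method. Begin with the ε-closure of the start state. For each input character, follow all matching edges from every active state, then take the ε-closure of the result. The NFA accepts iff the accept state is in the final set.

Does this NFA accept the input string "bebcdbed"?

Answer: REJECT

Trace:
initial (ε-close {0}): {0,2}
'b' @ 1: {}  — state set empty
rest 'ebcdbed' ignored (set empty)
end set {} — state 5 not in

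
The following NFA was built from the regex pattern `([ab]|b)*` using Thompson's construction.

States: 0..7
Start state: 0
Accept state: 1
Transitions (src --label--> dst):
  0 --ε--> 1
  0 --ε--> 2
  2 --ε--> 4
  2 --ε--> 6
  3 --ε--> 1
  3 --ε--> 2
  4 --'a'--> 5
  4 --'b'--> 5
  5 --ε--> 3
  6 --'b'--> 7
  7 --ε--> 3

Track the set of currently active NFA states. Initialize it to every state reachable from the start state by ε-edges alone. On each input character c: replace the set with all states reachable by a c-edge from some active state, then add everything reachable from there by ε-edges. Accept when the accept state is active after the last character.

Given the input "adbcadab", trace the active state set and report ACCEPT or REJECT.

S₀ = ε-closure({0}) = {0,1,2,4,6}
'a' @ 1: {1,2,3,4,5,6}  (accept∈set)
'd' @ 2: {}  — dead — no transitions
rest 'bcadab' ignored (set empty)
after full input: {}  (accept=1 not in)

Answer: REJECT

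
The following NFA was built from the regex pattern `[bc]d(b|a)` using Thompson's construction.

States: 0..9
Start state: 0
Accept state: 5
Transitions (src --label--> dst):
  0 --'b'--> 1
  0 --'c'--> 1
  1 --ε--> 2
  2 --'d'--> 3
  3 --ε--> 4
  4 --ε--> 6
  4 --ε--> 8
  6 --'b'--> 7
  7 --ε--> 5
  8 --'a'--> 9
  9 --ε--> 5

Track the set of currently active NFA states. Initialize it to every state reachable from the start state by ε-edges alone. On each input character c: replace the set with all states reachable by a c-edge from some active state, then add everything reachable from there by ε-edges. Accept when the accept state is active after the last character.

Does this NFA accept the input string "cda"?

Answer: ACCEPT

Derivation:
start: ε-closure({0}) = {0}
'c' @ 1: {1,2}
'd' @ 2: {3,4,6,8}
'a' @ 3: {5,9}  (accept∈set)
end set {5,9} — state 5 in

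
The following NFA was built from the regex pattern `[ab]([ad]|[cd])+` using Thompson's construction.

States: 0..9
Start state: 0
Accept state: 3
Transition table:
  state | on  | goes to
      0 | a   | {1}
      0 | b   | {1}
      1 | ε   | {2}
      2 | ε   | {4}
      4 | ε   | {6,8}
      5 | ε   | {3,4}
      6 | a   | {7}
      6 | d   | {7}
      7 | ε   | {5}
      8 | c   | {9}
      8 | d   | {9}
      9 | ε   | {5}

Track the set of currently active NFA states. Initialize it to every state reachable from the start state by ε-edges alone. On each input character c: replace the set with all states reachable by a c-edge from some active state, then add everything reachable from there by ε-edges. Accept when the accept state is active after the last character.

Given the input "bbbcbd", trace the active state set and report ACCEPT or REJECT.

Answer: REJECT

Steps:
start: ε-closure({0}) = {0}
'b' @ 1: {1,2,4,6,8}
'b' @ 2: {}  — state set empty
rest 'bcbd' ignored (set empty)
end set {} — state 3 not in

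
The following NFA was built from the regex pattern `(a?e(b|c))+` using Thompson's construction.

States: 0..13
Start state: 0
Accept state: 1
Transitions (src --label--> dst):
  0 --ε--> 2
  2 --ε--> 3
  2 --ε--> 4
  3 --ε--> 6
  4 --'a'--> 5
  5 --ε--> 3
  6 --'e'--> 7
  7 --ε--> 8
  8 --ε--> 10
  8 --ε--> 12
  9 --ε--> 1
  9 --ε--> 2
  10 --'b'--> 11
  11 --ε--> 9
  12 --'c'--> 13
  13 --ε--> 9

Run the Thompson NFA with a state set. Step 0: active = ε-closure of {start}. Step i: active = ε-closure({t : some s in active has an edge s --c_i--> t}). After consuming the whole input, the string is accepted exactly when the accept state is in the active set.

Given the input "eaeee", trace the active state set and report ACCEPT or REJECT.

Answer: REJECT

Steps:
S₀ = ε-closure({0}) = {0,2,3,4,6}
'e' @ 1: {7,8,10,12}
'a' @ 2: {}  — state set empty
rest 'eee' ignored (set empty)
final: {}; accept 1 not in set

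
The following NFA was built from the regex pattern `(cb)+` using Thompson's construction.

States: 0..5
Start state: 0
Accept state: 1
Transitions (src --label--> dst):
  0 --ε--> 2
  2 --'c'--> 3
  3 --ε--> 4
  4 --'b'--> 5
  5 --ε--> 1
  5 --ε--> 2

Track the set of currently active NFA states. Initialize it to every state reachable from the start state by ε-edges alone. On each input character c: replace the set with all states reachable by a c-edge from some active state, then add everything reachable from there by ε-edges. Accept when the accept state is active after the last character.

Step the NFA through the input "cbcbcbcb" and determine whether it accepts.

Answer: ACCEPT

Steps:
S₀ = ε-closure({0}) = {0,2}
'c' @ 1: {3,4}
'b' @ 2: {1,2,5}  [accepting]
'c' @ 3: {3,4}
'b' @ 4: {1,2,5}  [accepting]
'c' @ 5: {3,4}
'b' @ 6: {1,2,5}  [accepting]
'c' @ 7: {3,4}
'b' @ 8: {1,2,5}  [accepting]
final: {1,2,5}; accept 1 in set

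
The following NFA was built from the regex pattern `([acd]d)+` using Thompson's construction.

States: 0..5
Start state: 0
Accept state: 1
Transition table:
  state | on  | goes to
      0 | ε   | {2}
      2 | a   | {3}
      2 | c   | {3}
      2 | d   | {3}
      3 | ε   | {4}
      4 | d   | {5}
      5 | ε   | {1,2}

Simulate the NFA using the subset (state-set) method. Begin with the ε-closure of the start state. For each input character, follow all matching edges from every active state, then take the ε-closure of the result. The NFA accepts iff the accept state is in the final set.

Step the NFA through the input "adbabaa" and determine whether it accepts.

start: ε-closure({0}) = {0,2}
'a' @ 1: {3,4}
'd' @ 2: {1,2,5}  ✓accept
'b' @ 3: {}  — dead — no transitions
rest 'abaa' ignored (set empty)
final: {}; accept 1 not in set

Answer: REJECT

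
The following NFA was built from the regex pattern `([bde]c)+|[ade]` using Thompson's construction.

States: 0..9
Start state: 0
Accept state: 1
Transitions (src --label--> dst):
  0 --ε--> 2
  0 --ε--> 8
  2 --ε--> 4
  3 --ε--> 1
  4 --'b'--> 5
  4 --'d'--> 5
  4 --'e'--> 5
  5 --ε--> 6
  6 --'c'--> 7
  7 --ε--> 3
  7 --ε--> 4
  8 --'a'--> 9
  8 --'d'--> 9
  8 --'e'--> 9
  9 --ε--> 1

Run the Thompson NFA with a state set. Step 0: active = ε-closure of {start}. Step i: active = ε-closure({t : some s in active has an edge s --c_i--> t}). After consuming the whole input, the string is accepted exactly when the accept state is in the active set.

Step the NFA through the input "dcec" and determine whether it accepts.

start: ε-closure({0}) = {0,2,4,8}
'd' @ 1: {1,5,6,9}  [accepting]
'c' @ 2: {1,3,4,7}  [accepting]
'e' @ 3: {5,6}
'c' @ 4: {1,3,4,7}  [accepting]
final: {1,3,4,7}; accept 1 in set

Answer: ACCEPT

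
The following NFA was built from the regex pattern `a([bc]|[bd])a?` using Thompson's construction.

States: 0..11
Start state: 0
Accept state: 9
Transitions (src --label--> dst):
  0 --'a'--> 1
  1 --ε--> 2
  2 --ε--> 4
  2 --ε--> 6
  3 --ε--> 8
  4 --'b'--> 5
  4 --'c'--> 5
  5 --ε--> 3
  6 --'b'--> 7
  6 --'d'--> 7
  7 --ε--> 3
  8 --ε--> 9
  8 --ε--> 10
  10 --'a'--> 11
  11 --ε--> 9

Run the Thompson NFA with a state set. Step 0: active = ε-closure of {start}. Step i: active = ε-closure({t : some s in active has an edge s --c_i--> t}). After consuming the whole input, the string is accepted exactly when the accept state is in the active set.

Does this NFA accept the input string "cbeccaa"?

initial (ε-close {0}): {0}
'c' @ 1: {}  — state set empty
rest 'beccaa' ignored (set empty)
final: {}; accept 9 not in set

Answer: REJECT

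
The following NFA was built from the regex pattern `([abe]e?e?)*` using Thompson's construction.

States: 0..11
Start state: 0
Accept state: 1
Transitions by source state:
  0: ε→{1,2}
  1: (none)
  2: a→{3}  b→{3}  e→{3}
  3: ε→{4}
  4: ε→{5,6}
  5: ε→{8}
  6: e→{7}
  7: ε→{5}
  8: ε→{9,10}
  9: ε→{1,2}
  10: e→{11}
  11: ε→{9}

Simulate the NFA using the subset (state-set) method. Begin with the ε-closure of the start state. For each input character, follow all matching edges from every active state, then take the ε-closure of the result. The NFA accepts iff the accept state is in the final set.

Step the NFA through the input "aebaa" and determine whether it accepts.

S₀ = ε-closure({0}) = {0,1,2}
'a' @ 1: {1,2,3,4,5,6,8,9,10}  [accepting]
'e' @ 2: {1,2,3,4,5,6,7,8,9,10,11}  [accepting]
'b' @ 3: {1,2,3,4,5,6,8,9,10}  [accepting]
'a' @ 4: {1,2,3,4,5,6,8,9,10}  [accepting]
'a' @ 5: {1,2,3,4,5,6,8,9,10}  [accepting]
final: {1,2,3,4,5,6,8,9,10}; accept 1 in set

Answer: ACCEPT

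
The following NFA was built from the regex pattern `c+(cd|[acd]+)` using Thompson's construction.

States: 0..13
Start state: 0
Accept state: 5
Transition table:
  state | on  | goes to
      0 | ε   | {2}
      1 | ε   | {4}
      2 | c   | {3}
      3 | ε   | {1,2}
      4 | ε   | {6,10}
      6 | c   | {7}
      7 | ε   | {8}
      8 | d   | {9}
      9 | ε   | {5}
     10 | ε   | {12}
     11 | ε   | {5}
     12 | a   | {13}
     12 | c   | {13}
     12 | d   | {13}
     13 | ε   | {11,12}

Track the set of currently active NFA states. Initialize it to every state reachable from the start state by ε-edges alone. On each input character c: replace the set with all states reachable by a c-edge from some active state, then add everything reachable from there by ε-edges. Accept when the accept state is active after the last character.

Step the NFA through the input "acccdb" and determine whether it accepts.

S₀ = ε-closure({0}) = {0,2}
'a' @ 1: {}  — no active states
rest 'cccdb' ignored (set empty)
final: {}; accept 5 not in set

Answer: REJECT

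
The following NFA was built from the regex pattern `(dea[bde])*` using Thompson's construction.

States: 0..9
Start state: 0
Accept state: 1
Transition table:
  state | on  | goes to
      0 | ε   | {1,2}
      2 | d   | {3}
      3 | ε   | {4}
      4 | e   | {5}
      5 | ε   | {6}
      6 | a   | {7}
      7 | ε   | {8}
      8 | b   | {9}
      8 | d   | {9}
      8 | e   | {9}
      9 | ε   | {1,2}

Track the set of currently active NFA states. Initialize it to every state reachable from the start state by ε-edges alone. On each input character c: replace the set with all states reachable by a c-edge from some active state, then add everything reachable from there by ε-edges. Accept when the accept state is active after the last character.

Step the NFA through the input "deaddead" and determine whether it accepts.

initial (ε-close {0}): {0,1,2}
'd' @ 1: {3,4}
'e' @ 2: {5,6}
'a' @ 3: {7,8}
'd' @ 4: {1,2,9}  [accepting]
'd' @ 5: {3,4}
'e' @ 6: {5,6}
'a' @ 7: {7,8}
'd' @ 8: {1,2,9}  [accepting]
end set {1,2,9} — state 1 in

Answer: ACCEPT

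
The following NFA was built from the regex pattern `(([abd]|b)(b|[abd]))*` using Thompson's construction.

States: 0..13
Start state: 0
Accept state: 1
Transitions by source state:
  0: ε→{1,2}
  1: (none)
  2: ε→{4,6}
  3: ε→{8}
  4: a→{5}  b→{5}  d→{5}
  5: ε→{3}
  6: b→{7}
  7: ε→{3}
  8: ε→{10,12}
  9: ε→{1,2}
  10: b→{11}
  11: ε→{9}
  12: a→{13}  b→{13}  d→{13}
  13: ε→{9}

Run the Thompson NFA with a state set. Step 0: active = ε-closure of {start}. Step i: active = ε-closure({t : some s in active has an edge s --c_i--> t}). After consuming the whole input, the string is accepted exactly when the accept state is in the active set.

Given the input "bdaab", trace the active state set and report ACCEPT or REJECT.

Answer: REJECT

Derivation:
start: ε-closure({0}) = {0,1,2,4,6}
'b' @ 1: {3,5,7,8,10,12}
'd' @ 2: {1,2,4,6,9,13}  ✓accept
'a' @ 3: {3,5,8,10,12}
'a' @ 4: {1,2,4,6,9,13}  ✓accept
'b' @ 5: {3,5,7,8,10,12}
end set {3,5,7,8,10,12} — state 1 not in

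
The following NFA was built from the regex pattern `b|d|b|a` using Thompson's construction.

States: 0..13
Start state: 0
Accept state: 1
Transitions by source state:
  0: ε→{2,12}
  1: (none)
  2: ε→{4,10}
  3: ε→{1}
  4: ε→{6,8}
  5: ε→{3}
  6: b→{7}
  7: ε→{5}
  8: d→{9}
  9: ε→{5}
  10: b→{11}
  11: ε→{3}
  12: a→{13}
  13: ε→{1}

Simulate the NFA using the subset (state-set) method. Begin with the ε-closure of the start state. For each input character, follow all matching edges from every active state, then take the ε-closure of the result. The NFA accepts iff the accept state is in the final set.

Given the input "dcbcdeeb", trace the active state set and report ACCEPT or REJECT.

Answer: REJECT

Derivation:
initial (ε-close {0}): {0,2,4,6,8,10,12}
'd' @ 1: {1,3,5,9}  ✓accept
'c' @ 2: {}  — no active states
rest 'bcdeeb' ignored (set empty)
end set {} — state 1 not in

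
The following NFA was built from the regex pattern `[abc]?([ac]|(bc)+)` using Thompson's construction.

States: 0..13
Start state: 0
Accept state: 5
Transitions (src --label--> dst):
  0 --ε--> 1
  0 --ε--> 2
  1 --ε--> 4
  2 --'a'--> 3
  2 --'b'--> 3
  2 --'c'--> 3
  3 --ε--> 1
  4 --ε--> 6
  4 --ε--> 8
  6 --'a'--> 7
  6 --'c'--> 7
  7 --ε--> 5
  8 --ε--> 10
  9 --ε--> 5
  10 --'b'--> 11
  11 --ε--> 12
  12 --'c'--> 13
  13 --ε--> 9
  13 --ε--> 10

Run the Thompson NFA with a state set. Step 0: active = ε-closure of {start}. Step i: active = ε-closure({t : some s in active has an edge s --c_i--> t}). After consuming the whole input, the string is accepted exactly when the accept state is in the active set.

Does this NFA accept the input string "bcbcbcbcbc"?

initial (ε-close {0}): {0,1,2,4,6,8,10}
'b' @ 1: {1,3,4,6,8,10,11,12}
'c' @ 2: {5,7,9,10,13}  [accepting]
'b' @ 3: {11,12}
'c' @ 4: {5,9,10,13}  [accepting]
'b' @ 5: {11,12}
'c' @ 6: {5,9,10,13}  [accepting]
'b' @ 7: {11,12}
'c' @ 8: {5,9,10,13}  [accepting]
'b' @ 9: {11,12}
'c' @ 10: {5,9,10,13}  [accepting]
after full input: {5,9,10,13}  (accept=5 in)

Answer: ACCEPT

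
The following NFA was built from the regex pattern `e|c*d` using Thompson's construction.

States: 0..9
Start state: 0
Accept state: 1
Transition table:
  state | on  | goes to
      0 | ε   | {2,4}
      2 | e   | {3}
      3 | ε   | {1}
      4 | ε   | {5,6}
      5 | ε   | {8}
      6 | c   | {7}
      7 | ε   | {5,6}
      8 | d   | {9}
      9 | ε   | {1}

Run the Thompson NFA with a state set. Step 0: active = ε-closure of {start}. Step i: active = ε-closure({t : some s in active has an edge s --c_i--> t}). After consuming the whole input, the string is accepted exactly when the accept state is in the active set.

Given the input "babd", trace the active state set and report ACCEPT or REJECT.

Answer: REJECT

Trace:
S₀ = ε-closure({0}) = {0,2,4,5,6,8}
'b' @ 1: {}  — state set empty
rest 'abd' ignored (set empty)
after full input: {}  (accept=1 not in)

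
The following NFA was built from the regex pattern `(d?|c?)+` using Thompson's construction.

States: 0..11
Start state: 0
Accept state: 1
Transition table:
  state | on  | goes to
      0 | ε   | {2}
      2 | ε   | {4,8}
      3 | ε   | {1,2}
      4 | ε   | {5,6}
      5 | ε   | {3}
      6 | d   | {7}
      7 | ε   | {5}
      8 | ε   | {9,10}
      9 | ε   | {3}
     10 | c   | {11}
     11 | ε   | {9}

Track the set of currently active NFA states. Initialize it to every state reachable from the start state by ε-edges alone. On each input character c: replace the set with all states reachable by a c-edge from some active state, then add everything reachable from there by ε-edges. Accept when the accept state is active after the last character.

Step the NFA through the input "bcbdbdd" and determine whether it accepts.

Answer: REJECT

Steps:
start: ε-closure({0}) = {0,1,2,3,4,5,6,8,9,10}
'b' @ 1: {}  — no active states
rest 'cbdbdd' ignored (set empty)
after full input: {}  (accept=1 not in)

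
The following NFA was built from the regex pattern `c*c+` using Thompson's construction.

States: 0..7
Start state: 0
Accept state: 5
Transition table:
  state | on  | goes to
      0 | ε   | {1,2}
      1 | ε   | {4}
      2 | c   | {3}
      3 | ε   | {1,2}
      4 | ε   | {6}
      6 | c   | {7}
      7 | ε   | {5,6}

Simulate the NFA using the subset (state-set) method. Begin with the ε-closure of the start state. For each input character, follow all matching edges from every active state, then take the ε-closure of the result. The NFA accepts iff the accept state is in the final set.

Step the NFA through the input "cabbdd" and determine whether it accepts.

Answer: REJECT

Derivation:
start: ε-closure({0}) = {0,1,2,4,6}
'c' @ 1: {1,2,3,4,5,6,7}  ✓accept
'a' @ 2: {}  — dead — no transitions
rest 'bbdd' ignored (set empty)
end set {} — state 5 not in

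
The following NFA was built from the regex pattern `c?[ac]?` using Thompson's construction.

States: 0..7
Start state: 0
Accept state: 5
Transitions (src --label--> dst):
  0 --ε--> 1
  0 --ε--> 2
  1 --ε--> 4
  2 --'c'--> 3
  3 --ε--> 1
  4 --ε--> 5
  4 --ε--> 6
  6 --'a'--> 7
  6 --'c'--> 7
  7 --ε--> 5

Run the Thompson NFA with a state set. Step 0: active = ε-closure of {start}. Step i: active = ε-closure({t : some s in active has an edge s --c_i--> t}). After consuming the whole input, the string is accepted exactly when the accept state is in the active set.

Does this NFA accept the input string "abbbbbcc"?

S₀ = ε-closure({0}) = {0,1,2,4,5,6}
'a' @ 1: {5,7}  (accept∈set)
'b' @ 2: {}  — dead — no transitions
rest 'bbbbcc' ignored (set empty)
final: {}; accept 5 not in set

Answer: REJECT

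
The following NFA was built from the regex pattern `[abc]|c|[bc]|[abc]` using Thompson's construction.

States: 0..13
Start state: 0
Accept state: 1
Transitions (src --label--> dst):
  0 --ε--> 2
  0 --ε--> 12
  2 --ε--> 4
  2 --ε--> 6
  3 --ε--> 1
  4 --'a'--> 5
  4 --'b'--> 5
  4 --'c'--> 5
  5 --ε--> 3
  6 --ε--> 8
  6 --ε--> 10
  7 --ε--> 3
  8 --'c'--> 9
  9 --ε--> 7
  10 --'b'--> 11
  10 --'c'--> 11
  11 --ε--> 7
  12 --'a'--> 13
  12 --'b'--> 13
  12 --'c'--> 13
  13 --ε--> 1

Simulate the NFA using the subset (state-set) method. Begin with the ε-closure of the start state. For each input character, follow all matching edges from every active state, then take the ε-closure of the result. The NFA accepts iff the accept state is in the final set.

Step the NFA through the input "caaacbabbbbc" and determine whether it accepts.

initial (ε-close {0}): {0,2,4,6,8,10,12}
'c' @ 1: {1,3,5,7,9,11,13}  (accept∈set)
'a' @ 2: {}  — dead — no transitions
rest 'aacbabbbbc' ignored (set empty)
end set {} — state 1 not in

Answer: REJECT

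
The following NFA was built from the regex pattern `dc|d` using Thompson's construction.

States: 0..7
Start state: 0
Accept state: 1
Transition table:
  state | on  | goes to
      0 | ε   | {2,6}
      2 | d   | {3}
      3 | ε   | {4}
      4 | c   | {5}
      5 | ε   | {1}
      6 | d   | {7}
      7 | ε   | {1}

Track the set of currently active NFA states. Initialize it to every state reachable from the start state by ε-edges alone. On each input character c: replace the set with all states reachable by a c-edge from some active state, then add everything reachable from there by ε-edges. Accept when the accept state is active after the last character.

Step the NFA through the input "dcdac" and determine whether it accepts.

Answer: REJECT

Derivation:
S₀ = ε-closure({0}) = {0,2,6}
'd' @ 1: {1,3,4,7}  [accepting]
'c' @ 2: {1,5}  [accepting]
'd' @ 3: {}  — no active states
rest 'ac' ignored (set empty)
end set {} — state 1 not in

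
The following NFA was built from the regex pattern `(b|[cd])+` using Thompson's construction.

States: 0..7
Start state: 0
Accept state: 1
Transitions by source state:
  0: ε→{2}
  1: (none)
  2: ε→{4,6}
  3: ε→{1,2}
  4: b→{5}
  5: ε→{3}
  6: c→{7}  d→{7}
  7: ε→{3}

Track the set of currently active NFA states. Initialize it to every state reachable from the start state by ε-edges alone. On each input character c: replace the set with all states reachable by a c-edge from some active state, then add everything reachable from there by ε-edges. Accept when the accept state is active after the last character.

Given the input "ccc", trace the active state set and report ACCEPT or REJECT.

Answer: ACCEPT

Steps:
start: ε-closure({0}) = {0,2,4,6}
'c' @ 1: {1,2,3,4,6,7}  [accepting]
'c' @ 2: {1,2,3,4,6,7}  [accepting]
'c' @ 3: {1,2,3,4,6,7}  [accepting]
final: {1,2,3,4,6,7}; accept 1 in set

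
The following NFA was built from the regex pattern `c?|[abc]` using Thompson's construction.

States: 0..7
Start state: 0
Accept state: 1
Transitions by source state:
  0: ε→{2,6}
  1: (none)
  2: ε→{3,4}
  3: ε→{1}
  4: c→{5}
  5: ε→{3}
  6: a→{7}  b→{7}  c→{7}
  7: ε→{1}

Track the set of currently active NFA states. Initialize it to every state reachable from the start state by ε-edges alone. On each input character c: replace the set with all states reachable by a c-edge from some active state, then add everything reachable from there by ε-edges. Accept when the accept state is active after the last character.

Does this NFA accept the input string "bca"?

Answer: REJECT

Derivation:
initial (ε-close {0}): {0,1,2,3,4,6}
'b' @ 1: {1,7}  [accepting]
'c' @ 2: {}  — state set empty
rest 'a' ignored (set empty)
final: {}; accept 1 not in set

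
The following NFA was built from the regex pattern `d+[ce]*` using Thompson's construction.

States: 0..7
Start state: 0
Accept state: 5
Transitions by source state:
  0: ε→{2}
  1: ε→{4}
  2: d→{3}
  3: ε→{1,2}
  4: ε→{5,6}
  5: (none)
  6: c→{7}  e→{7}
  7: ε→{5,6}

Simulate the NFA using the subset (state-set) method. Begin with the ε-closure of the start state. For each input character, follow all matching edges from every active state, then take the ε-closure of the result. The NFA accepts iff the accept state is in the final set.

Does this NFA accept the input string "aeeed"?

Answer: REJECT

Trace:
S₀ = ε-closure({0}) = {0,2}
'a' @ 1: {}  — no active states
rest 'eeed' ignored (set empty)
final: {}; accept 5 not in set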